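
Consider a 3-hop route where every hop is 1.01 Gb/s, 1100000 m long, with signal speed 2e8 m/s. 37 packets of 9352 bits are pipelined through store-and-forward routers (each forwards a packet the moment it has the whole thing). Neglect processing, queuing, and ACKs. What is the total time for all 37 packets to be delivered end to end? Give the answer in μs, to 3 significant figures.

Per-hop transmission t_tx = L/R = 9352/1010000000 = 9.25941 μs.
Per-hop propagation t_prop = 1100000/200000000 = 5500 μs.
Pipeline fill: first packet needs 3·t_tx to clear all hops; remaining 36 packets each add one t_tx.
Total = (3+37-1)·t_tx + 3·t_prop = 39·9.25941 + 3·5500 = 16900 μs.

16900 μs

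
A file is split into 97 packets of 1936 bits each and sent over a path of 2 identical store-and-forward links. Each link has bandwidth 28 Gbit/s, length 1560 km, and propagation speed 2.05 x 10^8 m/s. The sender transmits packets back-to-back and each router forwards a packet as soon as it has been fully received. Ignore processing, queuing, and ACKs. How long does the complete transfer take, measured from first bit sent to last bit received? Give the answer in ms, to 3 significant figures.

15.2 ms

Per-hop transmission t_tx = L/R = 1936/28000000000 = 6.91429e-05 ms.
Per-hop propagation t_prop = 1560000/2.05e+08 = 7.60976 ms.
Pipeline fill: first packet needs 2·t_tx to clear all hops; remaining 96 packets each add one t_tx.
Total = (2+97-1)·t_tx + 2·t_prop = 98·6.91429e-05 + 2·7.60976 = 15.2 ms.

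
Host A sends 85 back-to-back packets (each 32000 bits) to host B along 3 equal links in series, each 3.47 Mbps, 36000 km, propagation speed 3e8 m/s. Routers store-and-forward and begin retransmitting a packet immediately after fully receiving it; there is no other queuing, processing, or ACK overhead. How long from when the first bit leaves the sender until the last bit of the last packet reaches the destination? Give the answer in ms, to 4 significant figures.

Per-hop transmission t_tx = L/R = 32000/3470000 = 9.2219 ms.
Per-hop propagation t_prop = 36000000/300000000 = 120 ms.
Pipeline fill: first packet needs 3·t_tx to clear all hops; remaining 84 packets each add one t_tx.
Total = (3+85-1)·t_tx + 3·t_prop = 87·9.2219 + 3·120 = 1162 ms.

1162 ms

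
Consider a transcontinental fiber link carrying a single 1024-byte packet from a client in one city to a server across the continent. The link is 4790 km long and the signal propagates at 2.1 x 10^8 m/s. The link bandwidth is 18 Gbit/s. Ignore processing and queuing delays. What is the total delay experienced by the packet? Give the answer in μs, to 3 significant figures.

22800 μs

L = 1024 × 8 = 8192 bits.
Transmission delay = L/R = 8192 / 18000000000 = 0.455111 μs.
Propagation delay = d/s = 4790000 m / 210000000 m/s = 22809.5 μs.
Total = 22800 μs.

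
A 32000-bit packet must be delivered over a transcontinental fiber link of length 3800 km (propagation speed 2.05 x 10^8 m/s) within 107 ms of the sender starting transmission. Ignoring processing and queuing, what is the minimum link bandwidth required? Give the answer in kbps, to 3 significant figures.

Propagation delay = 3800000 / 2.05e+08 = 18.5366 ms.
Transmission budget = 107 − 18.5366 = 88.4634 ms.
R ≥ L / t_tx = 32000 bits / 0.0884634 s = 362 kbps.

362 kbps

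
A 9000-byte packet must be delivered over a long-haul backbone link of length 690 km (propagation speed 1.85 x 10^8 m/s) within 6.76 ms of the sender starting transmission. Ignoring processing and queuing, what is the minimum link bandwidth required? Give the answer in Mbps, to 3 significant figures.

23.8 Mbps

L = 72000 bits.
Propagation delay = 690000 / 185000000 = 3.72973 ms.
Transmission budget = 6.76 − 3.72973 = 3.03027 ms.
R ≥ L / t_tx = 72000 bits / 0.00303027 s = 23.8 Mbps.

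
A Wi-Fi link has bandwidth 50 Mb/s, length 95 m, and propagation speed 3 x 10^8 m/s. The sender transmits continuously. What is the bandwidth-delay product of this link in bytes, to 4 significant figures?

1.979 bytes

Propagation delay = 95 / 300000000 = 3.16667e-07 s.
BDP = R × t_prop = 50000000 × 3.16667e-07 = 15.8333 bits.
In bytes: 15.8333/8 = 1.979 bytes.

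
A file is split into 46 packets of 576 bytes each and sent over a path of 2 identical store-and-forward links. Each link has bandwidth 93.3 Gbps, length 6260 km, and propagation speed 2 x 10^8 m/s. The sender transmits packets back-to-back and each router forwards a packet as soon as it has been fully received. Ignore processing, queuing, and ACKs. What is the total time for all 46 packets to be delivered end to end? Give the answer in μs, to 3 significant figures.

62600 μs

Per-hop transmission t_tx = L/R = 4608/93300000000 = 0.0493891 μs.
Per-hop propagation t_prop = 6260000/200000000 = 31300 μs.
Pipeline fill: first packet needs 2·t_tx to clear all hops; remaining 45 packets each add one t_tx.
Total = (2+46-1)·t_tx + 2·t_prop = 47·0.0493891 + 2·31300 = 62600 μs.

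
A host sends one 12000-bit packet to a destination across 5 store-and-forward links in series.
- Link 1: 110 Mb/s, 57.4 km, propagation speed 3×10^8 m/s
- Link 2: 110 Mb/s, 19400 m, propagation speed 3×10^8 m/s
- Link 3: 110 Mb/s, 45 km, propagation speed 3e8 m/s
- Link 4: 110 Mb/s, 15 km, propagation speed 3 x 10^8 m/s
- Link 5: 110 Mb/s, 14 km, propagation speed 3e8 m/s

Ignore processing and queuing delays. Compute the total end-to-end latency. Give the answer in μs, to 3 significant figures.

1050 μs

Transmission delay per hop = L/R = 12000/110000000 = 109.091 μs; 5 hops → 545.455 μs.
Propagation delays (d/s per hop): 191.333, 64.6667, 150, 50, 46.6667 μs; sum = 502.667 μs.
End-to-end = 1050 μs.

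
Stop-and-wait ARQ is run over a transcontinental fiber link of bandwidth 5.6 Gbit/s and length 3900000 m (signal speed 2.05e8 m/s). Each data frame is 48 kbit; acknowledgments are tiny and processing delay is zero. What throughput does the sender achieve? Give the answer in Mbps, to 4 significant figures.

t_tx = L/R = 48000/5600000000 = 8.57143e-06 s.
t_prop = 3900000/2.05e+08 = 0.0190244 s; RTT = 0.0380488 s.
Cycle = t_tx + RTT = 0.0380574 s.
Throughput = L / cycle = 48000 / 0.0380574 = 1.261 Mbps.

1.261 Mbps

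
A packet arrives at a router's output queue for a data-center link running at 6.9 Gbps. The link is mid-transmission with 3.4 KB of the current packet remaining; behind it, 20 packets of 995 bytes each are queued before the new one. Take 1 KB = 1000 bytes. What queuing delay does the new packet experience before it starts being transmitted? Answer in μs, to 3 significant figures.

Each queued packet: L/R = 7960/6900000000 = 1.15362 μs.
20 queued → 23.0725 μs.
Plus remaining 27200 bits of current packet: 3.94203 μs.
Queuing delay = 27.0 μs.

27.0 μs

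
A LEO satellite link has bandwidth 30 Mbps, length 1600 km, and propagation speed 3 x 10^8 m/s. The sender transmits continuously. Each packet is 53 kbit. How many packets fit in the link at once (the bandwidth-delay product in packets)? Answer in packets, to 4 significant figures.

3.019 packets

Propagation delay = 1600000 / 300000000 = 0.00533333 s.
BDP = R × t_prop = 30000000 × 0.00533333 = 160000 bits.
In packets of 53000 bits: 3.019 packets.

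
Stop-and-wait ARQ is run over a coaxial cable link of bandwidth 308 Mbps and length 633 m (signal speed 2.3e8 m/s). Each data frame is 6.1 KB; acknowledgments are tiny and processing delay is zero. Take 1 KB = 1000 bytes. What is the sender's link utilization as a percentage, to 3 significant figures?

96.6 %

t_tx = L/R = 48800/308000000 = 0.000158442 s.
t_prop = 633/2.3e+08 = 2.75217e-06 s; RTT = 5.50435e-06 s.
Cycle = t_tx + RTT = 0.000163946 s.
Utilization = t_tx / cycle = 0.000158442/0.000163946 = 96.6 %.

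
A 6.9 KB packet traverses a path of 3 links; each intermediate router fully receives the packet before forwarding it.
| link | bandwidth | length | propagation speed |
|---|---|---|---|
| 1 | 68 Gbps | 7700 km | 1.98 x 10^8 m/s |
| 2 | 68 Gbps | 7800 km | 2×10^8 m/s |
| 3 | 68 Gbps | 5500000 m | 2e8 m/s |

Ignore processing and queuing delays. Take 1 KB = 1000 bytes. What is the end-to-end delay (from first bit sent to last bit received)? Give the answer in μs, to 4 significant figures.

105400 μs

L = 55200 bits.
Transmission delay per hop = L/R = 55200/68000000000 = 0.811765 μs; 3 hops → 2.43529 μs.
Propagation delays (d/s per hop): 38888.9, 39000, 27500 μs; sum = 105389 μs.
End-to-end = 105400 μs.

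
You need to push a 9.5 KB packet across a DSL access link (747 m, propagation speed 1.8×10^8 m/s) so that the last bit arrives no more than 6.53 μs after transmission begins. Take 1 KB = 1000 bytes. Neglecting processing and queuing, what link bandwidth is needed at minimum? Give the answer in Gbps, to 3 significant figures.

31.9 Gbps

L = 76000 bits.
Propagation delay = 747 / 180000000 = 4.15 μs.
Transmission budget = 6.53 − 4.15 = 2.38 μs.
R ≥ L / t_tx = 76000 bits / 2.38e-06 s = 31.9 Gbps.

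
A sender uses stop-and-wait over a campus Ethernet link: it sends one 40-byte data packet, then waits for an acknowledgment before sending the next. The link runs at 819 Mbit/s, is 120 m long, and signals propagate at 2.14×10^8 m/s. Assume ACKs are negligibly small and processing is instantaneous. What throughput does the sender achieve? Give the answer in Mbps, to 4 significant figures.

t_tx = L/R = 320/819000000 = 3.9072e-07 s.
t_prop = 120/214000000 = 5.60748e-07 s; RTT = 1.1215e-06 s.
Cycle = t_tx + RTT = 1.51222e-06 s.
Throughput = L / cycle = 320 / 1.51222e-06 = 211.6 Mbps.

211.6 Mbps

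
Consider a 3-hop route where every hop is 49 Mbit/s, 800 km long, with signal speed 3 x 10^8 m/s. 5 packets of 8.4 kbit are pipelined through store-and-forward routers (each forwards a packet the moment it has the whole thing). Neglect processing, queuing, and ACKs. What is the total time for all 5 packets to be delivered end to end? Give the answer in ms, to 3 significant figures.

Per-hop transmission t_tx = L/R = 8400/49000000 = 0.171429 ms.
Per-hop propagation t_prop = 800000/300000000 = 2.66667 ms.
Pipeline fill: first packet needs 3·t_tx to clear all hops; remaining 4 packets each add one t_tx.
Total = (3+5-1)·t_tx + 3·t_prop = 7·0.171429 + 3·2.66667 = 9.20 ms.

9.20 ms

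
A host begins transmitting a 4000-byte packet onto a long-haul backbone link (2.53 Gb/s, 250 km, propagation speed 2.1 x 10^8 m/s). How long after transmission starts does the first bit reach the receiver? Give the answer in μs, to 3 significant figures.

1190 μs

First bit experiences only propagation delay: d/s = 250000/210000000 = 1190 μs.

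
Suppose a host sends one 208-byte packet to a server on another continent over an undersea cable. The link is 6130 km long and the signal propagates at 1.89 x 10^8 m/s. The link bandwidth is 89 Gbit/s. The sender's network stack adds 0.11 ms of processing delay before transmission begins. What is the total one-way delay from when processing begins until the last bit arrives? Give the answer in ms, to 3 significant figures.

L = 208 × 8 = 1664 bits.
Transmission delay = L/R = 1664 / 89000000000 = 1.86966e-05 ms.
Propagation delay = d/s = 6130000 m / 189000000 m/s = 32.4339 ms.
Plus processing delay 0.11 ms = 0.11 ms.
Total = 32.5 ms.

32.5 ms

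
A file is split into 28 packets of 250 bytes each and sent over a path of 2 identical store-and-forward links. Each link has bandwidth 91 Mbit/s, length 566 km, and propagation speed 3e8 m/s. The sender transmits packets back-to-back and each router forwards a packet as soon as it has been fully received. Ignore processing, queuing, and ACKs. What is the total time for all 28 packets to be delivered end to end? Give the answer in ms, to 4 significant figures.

4.411 ms

Per-hop transmission t_tx = L/R = 2000/91000000 = 0.021978 ms.
Per-hop propagation t_prop = 566000/300000000 = 1.88667 ms.
Pipeline fill: first packet needs 2·t_tx to clear all hops; remaining 27 packets each add one t_tx.
Total = (2+28-1)·t_tx + 2·t_prop = 29·0.021978 + 2·1.88667 = 4.411 ms.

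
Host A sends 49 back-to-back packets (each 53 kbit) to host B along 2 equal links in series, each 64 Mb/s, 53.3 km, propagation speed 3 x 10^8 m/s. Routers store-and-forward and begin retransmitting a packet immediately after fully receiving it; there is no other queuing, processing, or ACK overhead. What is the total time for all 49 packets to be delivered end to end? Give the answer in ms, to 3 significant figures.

Per-hop transmission t_tx = L/R = 53000/64000000 = 0.828125 ms.
Per-hop propagation t_prop = 53300/300000000 = 0.177667 ms.
Pipeline fill: first packet needs 2·t_tx to clear all hops; remaining 48 packets each add one t_tx.
Total = (2+49-1)·t_tx + 2·t_prop = 50·0.828125 + 2·0.177667 = 41.8 ms.

41.8 ms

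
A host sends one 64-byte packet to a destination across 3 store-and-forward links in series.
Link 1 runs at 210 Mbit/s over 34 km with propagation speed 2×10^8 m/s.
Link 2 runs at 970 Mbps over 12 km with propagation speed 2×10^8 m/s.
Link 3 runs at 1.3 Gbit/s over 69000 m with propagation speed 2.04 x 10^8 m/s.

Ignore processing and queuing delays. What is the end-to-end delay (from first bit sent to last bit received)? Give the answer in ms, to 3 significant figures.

L = 64 × 8 = 512 bits.
Transmission delays (L/R per hop): 0.0024381, 0.000527835, 0.000393846 ms; sum = 0.00335978 ms.
Propagation delays (d/s per hop): 0.17, 0.06, 0.338235 ms; sum = 0.568235 ms.
End-to-end = 0.572 ms.

0.572 ms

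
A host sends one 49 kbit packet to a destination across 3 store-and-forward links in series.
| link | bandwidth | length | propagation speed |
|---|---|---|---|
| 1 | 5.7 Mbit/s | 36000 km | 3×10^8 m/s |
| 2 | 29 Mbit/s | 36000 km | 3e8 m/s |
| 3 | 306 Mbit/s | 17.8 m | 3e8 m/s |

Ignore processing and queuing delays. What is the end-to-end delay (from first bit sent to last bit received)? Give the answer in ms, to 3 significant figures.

250 ms

L = 49000 bits.
Transmission delays (L/R per hop): 8.59649, 1.68966, 0.160131 ms; sum = 10.4463 ms.
Propagation delays (d/s per hop): 120, 120, 5.93333e-05 ms; sum = 240 ms.
End-to-end = 250 ms.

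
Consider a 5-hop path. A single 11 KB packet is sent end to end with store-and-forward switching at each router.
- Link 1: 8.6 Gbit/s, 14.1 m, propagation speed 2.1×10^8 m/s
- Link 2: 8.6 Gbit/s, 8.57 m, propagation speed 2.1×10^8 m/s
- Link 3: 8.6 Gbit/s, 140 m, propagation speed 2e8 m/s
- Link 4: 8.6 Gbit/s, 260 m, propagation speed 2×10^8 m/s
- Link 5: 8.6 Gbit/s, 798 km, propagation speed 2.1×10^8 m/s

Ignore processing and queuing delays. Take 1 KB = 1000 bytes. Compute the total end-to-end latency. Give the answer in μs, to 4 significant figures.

3853 μs

L = 88000 bits.
Transmission delay per hop = L/R = 88000/8600000000 = 10.2326 μs; 5 hops → 51.1628 μs.
Propagation delays (d/s per hop): 0.0671429, 0.0408095, 0.7, 1.3, 3800 μs; sum = 3802.11 μs.
End-to-end = 3853 μs.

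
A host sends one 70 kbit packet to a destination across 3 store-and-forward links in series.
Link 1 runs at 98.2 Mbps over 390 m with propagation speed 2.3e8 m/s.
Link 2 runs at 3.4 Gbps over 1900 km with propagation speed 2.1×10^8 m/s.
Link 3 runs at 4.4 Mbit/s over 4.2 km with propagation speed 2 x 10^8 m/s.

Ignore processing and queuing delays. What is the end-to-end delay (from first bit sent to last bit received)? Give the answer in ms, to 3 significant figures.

L = 70000 bits.
Transmission delays (L/R per hop): 0.712831, 0.0205882, 15.9091 ms; sum = 16.6425 ms.
Propagation delays (d/s per hop): 0.00169565, 9.04762, 0.021 ms; sum = 9.07031 ms.
End-to-end = 25.7 ms.

25.7 ms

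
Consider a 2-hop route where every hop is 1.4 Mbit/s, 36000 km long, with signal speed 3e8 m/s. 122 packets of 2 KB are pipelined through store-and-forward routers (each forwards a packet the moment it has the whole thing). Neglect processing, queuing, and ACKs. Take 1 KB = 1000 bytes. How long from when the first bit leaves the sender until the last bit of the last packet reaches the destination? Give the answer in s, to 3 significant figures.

Per-hop transmission t_tx = L/R = 16000/1400000 = 0.0114286 s.
Per-hop propagation t_prop = 36000000/300000000 = 0.12 s.
Pipeline fill: first packet needs 2·t_tx to clear all hops; remaining 121 packets each add one t_tx.
Total = (2+122-1)·t_tx + 2·t_prop = 123·0.0114286 + 2·0.12 = 1.65 s.

1.65 s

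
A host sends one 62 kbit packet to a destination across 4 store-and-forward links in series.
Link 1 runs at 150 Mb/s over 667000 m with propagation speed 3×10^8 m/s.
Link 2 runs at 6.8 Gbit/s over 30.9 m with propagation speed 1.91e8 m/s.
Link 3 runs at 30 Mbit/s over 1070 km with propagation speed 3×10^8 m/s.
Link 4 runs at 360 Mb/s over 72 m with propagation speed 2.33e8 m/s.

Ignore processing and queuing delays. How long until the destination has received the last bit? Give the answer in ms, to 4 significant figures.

L = 62000 bits.
Transmission delays (L/R per hop): 0.413333, 0.00911765, 2.06667, 0.172222 ms; sum = 2.66134 ms.
Propagation delays (d/s per hop): 2.22333, 0.00016178, 3.56667, 0.000309013 ms; sum = 5.79047 ms.
End-to-end = 8.452 ms.

8.452 ms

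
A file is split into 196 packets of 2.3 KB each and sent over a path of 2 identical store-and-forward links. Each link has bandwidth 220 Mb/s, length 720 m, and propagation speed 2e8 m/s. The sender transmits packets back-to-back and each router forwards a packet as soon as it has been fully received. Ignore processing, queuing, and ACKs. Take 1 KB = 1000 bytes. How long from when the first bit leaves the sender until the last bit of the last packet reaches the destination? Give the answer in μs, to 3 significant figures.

16500 μs

Per-hop transmission t_tx = L/R = 18400/220000000 = 83.6364 μs.
Per-hop propagation t_prop = 720/200000000 = 3.6 μs.
Pipeline fill: first packet needs 2·t_tx to clear all hops; remaining 195 packets each add one t_tx.
Total = (2+196-1)·t_tx + 2·t_prop = 197·83.6364 + 2·3.6 = 16500 μs.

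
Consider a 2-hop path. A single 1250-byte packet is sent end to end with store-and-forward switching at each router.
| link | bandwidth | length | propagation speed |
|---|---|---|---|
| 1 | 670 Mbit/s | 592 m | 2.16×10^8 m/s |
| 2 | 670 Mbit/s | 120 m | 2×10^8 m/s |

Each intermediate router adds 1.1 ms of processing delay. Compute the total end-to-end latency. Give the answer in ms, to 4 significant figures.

1.133 ms

L = 1250 × 8 = 10000 bits.
Transmission delay per hop = L/R = 10000/670000000 = 0.0149254 ms; 2 hops → 0.0298507 ms.
Propagation delays (d/s per hop): 0.00274074, 0.0006 ms; sum = 0.00334074 ms.
Processing at 1 router(s): 1 × 1.1 ms = 1.1 ms.
End-to-end = 1.133 ms.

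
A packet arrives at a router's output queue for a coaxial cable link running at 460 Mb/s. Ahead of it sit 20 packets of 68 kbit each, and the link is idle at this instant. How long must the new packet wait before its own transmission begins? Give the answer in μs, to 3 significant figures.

Each queued packet: L/R = 68000/460000000 = 147.826 μs.
20 queued → 2956.52 μs.
Queuing delay = 2960 μs.

2960 μs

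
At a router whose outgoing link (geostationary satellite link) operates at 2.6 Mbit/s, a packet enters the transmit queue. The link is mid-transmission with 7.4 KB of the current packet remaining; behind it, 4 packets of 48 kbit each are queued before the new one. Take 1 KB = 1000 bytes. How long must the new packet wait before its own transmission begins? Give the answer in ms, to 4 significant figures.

96.62 ms

Each queued packet: L/R = 48000/2600000 = 18.4615 ms.
4 queued → 73.8462 ms.
Plus remaining 59200 bits of current packet: 22.7692 ms.
Queuing delay = 96.62 ms.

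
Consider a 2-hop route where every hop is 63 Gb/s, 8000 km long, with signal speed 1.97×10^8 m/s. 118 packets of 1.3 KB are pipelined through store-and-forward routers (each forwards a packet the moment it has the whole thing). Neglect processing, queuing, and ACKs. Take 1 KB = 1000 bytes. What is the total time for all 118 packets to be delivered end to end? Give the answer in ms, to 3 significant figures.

81.2 ms

Per-hop transmission t_tx = L/R = 10400/63000000000 = 0.000165079 ms.
Per-hop propagation t_prop = 8000000/197000000 = 40.6091 ms.
Pipeline fill: first packet needs 2·t_tx to clear all hops; remaining 117 packets each add one t_tx.
Total = (2+118-1)·t_tx + 2·t_prop = 119·0.000165079 + 2·40.6091 = 81.2 ms.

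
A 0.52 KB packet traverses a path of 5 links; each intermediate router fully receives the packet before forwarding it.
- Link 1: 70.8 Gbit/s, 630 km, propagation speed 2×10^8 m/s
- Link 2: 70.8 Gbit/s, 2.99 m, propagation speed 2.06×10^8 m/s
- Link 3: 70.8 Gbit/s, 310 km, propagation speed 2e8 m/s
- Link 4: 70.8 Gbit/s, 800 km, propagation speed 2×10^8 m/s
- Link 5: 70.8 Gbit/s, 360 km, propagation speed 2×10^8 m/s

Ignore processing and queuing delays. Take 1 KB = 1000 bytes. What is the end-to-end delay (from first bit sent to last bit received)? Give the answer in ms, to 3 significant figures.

10.5 ms

L = 4160 bits.
Transmission delay per hop = L/R = 4160/70800000000 = 5.87571e-05 ms; 5 hops → 0.000293785 ms.
Propagation delays (d/s per hop): 3.15, 1.45146e-05, 1.55, 4, 1.8 ms; sum = 10.5 ms.
End-to-end = 10.5 ms.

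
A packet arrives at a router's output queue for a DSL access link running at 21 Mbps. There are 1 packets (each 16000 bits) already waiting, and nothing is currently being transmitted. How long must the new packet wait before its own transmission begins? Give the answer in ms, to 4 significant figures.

Each queued packet: L/R = 16000/21000000 = 0.761905 ms.
1 queued → 0.761905 ms.
Queuing delay = 0.7619 ms.

0.7619 ms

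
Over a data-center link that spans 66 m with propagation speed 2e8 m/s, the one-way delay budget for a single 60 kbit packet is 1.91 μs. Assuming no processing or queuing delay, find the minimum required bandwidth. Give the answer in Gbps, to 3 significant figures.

38.0 Gbps

Propagation delay = 66 / 200000000 = 0.33 μs.
Transmission budget = 1.91 − 0.33 = 1.58 μs.
R ≥ L / t_tx = 60000 bits / 1.58e-06 s = 38.0 Gbps.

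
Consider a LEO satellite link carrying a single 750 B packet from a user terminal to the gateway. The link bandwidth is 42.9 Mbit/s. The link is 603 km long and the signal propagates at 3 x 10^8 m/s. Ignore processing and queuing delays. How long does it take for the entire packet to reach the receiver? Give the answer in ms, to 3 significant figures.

2.15 ms

L = 750 × 8 = 6000 bits.
Transmission delay = L/R = 6000 / 42900000 = 0.13986 ms.
Propagation delay = d/s = 603000 m / 300000000 m/s = 2.01 ms.
Total = 2.15 ms.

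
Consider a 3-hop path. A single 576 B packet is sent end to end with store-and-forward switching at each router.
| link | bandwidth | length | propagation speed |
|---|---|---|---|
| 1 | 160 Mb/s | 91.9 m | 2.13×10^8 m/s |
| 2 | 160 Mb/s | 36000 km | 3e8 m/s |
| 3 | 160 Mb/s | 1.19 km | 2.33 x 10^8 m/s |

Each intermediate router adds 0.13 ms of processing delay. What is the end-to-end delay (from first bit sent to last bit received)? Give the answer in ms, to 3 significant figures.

L = 576 × 8 = 4608 bits.
Transmission delay per hop = L/R = 4608/160000000 = 0.0288 ms; 3 hops → 0.0864 ms.
Propagation delays (d/s per hop): 0.000431455, 120, 0.0051073 ms; sum = 120.006 ms.
Processing at 2 router(s): 2 × 0.13 ms = 0.26 ms.
End-to-end = 120 ms.

120 ms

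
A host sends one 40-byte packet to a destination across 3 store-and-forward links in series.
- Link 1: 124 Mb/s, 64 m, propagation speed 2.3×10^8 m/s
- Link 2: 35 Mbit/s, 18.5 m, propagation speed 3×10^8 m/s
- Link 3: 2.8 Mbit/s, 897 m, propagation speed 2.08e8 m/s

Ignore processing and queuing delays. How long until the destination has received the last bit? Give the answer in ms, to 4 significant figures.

L = 40 × 8 = 320 bits.
Transmission delays (L/R per hop): 0.00258065, 0.00914286, 0.114286 ms; sum = 0.126009 ms.
Propagation delays (d/s per hop): 0.000278261, 6.16667e-05, 0.0043125 ms; sum = 0.00465243 ms.
End-to-end = 0.1307 ms.

0.1307 ms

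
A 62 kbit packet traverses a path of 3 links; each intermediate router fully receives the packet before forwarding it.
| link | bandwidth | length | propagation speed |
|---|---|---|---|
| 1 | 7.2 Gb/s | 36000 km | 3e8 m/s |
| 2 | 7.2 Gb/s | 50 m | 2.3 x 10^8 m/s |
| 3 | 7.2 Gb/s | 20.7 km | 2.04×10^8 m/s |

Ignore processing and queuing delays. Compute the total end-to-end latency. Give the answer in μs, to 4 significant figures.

120100 μs

L = 62000 bits.
Transmission delay per hop = L/R = 62000/7200000000 = 8.61111 μs; 3 hops → 25.8333 μs.
Propagation delays (d/s per hop): 120000, 0.217391, 101.471 μs; sum = 120102 μs.
End-to-end = 120100 μs.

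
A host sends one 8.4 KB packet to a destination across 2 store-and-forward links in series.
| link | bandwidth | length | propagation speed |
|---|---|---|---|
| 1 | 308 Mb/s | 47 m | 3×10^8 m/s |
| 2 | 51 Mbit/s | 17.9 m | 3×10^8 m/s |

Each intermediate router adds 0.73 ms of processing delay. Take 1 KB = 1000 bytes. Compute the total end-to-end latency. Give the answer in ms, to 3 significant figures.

2.27 ms

L = 67200 bits.
Transmission delays (L/R per hop): 0.218182, 1.31765 ms; sum = 1.53583 ms.
Propagation delays (d/s per hop): 0.000156667, 5.96667e-05 ms; sum = 0.000216333 ms.
Processing at 1 router(s): 1 × 0.73 ms = 0.73 ms.
End-to-end = 2.27 ms.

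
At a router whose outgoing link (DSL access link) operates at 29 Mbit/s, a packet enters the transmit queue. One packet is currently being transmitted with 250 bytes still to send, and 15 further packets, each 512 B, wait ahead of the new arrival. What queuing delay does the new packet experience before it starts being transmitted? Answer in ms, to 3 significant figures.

Each queued packet: L/R = 4096/29000000 = 0.141241 ms.
15 queued → 2.11862 ms.
Plus remaining 2000 bits of current packet: 0.0689655 ms.
Queuing delay = 2.19 ms.

2.19 ms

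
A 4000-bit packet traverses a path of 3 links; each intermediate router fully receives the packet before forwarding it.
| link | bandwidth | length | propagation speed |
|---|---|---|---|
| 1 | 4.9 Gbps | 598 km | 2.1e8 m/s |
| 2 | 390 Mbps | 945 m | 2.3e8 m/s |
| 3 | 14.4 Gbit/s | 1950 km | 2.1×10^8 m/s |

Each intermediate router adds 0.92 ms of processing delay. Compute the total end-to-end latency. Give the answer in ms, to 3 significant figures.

14.0 ms

Transmission delays (L/R per hop): 0.000816327, 0.0102564, 0.000277778 ms; sum = 0.0113505 ms.
Propagation delays (d/s per hop): 2.84762, 0.0041087, 9.28571 ms; sum = 12.1374 ms.
Processing at 2 router(s): 2 × 0.92 ms = 1.84 ms.
End-to-end = 14.0 ms.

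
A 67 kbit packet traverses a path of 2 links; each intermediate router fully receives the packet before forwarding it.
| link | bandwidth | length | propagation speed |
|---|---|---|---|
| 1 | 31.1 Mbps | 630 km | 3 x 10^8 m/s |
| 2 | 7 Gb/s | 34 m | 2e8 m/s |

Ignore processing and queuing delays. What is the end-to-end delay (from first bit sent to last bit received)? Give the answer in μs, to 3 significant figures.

L = 67000 bits.
Transmission delays (L/R per hop): 2154.34, 9.57143 μs; sum = 2163.91 μs.
Propagation delays (d/s per hop): 2100, 0.17 μs; sum = 2100.17 μs.
End-to-end = 4260 μs.

4260 μs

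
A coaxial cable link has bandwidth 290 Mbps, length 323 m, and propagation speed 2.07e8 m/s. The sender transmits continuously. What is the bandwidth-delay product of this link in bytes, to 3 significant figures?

Propagation delay = 323 / 2.07e+08 = 1.56039e-06 s.
BDP = R × t_prop = 290000000 × 1.56039e-06 = 452.512 bits.
In bytes: 452.512/8 = 56.6 bytes.

56.6 bytes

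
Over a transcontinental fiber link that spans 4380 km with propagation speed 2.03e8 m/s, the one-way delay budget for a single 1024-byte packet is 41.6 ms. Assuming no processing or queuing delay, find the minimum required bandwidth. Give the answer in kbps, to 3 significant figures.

L = 8192 bits.
Propagation delay = 4380000 / 2.03e+08 = 21.5764 ms.
Transmission budget = 41.6 − 21.5764 = 20.0236 ms.
R ≥ L / t_tx = 8192 bits / 0.0200236 s = 409 kbps.

409 kbps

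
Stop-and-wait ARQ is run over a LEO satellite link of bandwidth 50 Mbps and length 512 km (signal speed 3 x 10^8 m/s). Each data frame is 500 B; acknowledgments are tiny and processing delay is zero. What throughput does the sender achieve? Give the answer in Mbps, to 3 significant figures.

1.15 Mbps

t_tx = L/R = 4000/50000000 = 8e-05 s.
t_prop = 512000/300000000 = 0.00170667 s; RTT = 0.00341333 s.
Cycle = t_tx + RTT = 0.00349333 s.
Throughput = L / cycle = 4000 / 0.00349333 = 1.15 Mbps.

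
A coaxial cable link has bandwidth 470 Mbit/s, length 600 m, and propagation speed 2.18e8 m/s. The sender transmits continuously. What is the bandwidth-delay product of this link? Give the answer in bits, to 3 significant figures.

Propagation delay = 600 / 2.18e+08 = 2.75229e-06 s.
BDP = R × t_prop = 470000000 × 2.75229e-06 = 1293.58 bits.

1290 bits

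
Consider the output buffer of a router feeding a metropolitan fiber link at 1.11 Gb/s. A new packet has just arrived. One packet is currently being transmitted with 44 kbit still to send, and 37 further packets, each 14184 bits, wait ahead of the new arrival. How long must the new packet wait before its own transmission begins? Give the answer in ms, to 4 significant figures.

0.5124 ms

Each queued packet: L/R = 14184/1110000000 = 0.0127784 ms.
37 queued → 0.4728 ms.
Plus remaining 44000 bits of current packet: 0.0396396 ms.
Queuing delay = 0.5124 ms.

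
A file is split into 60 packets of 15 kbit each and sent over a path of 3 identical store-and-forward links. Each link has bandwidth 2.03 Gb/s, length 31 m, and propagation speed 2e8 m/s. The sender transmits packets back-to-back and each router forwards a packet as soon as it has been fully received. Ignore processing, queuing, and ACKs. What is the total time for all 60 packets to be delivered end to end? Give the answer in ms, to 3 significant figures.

0.459 ms

Per-hop transmission t_tx = L/R = 15000/2.03e+09 = 0.00738916 ms.
Per-hop propagation t_prop = 31/200000000 = 0.000155 ms.
Pipeline fill: first packet needs 3·t_tx to clear all hops; remaining 59 packets each add one t_tx.
Total = (3+60-1)·t_tx + 3·t_prop = 62·0.00738916 + 3·0.000155 = 0.459 ms.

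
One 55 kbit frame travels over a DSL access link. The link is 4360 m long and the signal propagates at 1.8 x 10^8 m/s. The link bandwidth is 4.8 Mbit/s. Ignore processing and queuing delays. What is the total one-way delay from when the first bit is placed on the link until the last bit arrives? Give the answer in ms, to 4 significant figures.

11.48 ms

L = 55000 bits.
Transmission delay = L/R = 55000 / 4800000 = 11.4583 ms.
Propagation delay = d/s = 4360 m / 180000000 m/s = 0.0242222 ms.
Total = 11.48 ms.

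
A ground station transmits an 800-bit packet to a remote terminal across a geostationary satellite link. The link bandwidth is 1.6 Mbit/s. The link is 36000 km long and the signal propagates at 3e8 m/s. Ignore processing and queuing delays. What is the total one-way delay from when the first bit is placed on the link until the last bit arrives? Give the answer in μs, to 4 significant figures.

120500 μs

Transmission delay = L/R = 800 / 1600000 = 500 μs.
Propagation delay = d/s = 36000000 m / 300000000 m/s = 120000 μs.
Total = 120500 μs.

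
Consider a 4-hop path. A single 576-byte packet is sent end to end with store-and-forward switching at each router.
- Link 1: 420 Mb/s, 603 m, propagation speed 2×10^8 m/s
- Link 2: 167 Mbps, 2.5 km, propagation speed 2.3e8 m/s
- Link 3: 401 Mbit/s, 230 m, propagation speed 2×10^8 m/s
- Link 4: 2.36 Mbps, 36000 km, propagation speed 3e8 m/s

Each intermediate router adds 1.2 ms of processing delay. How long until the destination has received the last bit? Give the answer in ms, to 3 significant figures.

126 ms

L = 576 × 8 = 4608 bits.
Transmission delays (L/R per hop): 0.0109714, 0.0275928, 0.0114913, 1.95254 ms; sum = 2.0026 ms.
Propagation delays (d/s per hop): 0.003015, 0.0108696, 0.00115, 120 ms; sum = 120.015 ms.
Processing at 3 router(s): 3 × 1.2 ms = 3.6 ms.
End-to-end = 126 ms.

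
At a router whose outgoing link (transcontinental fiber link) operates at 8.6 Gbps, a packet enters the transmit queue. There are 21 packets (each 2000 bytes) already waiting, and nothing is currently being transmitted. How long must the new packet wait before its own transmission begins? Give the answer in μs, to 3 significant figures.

39.1 μs

Each queued packet: L/R = 16000/8600000000 = 1.86047 μs.
21 queued → 39.0698 μs.
Queuing delay = 39.1 μs.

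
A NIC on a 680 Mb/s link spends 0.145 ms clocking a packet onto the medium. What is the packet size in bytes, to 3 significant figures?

L = R × t_tx = 680000000 b/s × 0.000145 s = 98600 bits.
In bytes: 98600 / 8 = 12300 bytes.

12300 bytes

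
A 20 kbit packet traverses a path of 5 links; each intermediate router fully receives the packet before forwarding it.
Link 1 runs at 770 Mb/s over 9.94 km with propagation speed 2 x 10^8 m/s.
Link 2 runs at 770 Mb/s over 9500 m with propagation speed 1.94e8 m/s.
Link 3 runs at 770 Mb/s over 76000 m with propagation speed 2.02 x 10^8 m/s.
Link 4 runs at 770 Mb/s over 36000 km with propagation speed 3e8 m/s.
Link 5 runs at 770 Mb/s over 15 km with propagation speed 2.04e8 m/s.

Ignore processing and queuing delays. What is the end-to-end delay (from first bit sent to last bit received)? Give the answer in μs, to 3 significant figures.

L = 20000 bits.
Transmission delay per hop = L/R = 20000/770000000 = 25.974 μs; 5 hops → 129.87 μs.
Propagation delays (d/s per hop): 49.7, 48.9691, 376.238, 120000, 73.5294 μs; sum = 120548 μs.
End-to-end = 121000 μs.

121000 μs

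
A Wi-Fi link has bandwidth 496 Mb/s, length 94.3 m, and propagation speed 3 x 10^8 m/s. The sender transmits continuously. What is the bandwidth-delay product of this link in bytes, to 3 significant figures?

19.5 bytes

Propagation delay = 94.3 / 300000000 = 3.14333e-07 s.
BDP = R × t_prop = 496000000 × 3.14333e-07 = 155.909 bits.
In bytes: 155.909/8 = 19.5 bytes.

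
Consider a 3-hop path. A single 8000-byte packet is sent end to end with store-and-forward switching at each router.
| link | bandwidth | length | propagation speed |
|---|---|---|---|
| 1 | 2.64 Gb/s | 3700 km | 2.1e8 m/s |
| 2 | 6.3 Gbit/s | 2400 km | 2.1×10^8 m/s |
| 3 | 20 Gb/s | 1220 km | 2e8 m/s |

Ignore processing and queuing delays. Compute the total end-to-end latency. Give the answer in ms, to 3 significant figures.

L = 8000 × 8 = 64000 bits.
Transmission delays (L/R per hop): 0.0242424, 0.0101587, 0.0032 ms; sum = 0.0376012 ms.
Propagation delays (d/s per hop): 17.619, 11.4286, 6.1 ms; sum = 35.1476 ms.
End-to-end = 35.2 ms.

35.2 ms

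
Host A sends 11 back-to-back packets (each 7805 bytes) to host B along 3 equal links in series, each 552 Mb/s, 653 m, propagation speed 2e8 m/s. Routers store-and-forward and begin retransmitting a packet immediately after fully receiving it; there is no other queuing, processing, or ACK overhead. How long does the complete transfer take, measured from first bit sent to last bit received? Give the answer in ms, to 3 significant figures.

1.48 ms

Per-hop transmission t_tx = L/R = 62440/552000000 = 0.113116 ms.
Per-hop propagation t_prop = 653/200000000 = 0.003265 ms.
Pipeline fill: first packet needs 3·t_tx to clear all hops; remaining 10 packets each add one t_tx.
Total = (3+11-1)·t_tx + 3·t_prop = 13·0.113116 + 3·0.003265 = 1.48 ms.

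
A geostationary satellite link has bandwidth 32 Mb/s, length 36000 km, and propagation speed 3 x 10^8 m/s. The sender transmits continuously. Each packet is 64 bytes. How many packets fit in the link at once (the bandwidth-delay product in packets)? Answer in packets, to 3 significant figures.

Propagation delay = 36000000 / 300000000 = 0.12 s.
BDP = R × t_prop = 32000000 × 0.12 = 3840000 bits.
In packets of 512 bits: 7500 packets.

7500 packets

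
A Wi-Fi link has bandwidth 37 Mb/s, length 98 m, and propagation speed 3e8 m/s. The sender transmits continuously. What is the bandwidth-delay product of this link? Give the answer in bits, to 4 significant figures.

12.09 bits

Propagation delay = 98 / 300000000 = 3.26667e-07 s.
BDP = R × t_prop = 37000000 × 3.26667e-07 = 12.0867 bits.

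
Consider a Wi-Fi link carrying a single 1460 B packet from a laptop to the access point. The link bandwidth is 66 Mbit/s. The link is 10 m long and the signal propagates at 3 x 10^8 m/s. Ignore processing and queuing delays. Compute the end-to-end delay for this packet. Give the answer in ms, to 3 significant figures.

L = 1460 × 8 = 11680 bits.
Transmission delay = L/R = 11680 / 66000000 = 0.17697 ms.
Propagation delay = d/s = 10 m / 300000000 m/s = 3.33333e-05 ms.
Total = 0.177 ms.

0.177 ms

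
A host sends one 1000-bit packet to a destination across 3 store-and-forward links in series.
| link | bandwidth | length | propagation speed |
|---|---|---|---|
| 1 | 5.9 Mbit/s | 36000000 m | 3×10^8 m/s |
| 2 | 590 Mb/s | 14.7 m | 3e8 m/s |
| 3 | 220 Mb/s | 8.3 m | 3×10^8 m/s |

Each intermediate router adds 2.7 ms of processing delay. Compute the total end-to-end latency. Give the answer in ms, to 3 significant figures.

126 ms

Transmission delays (L/R per hop): 0.169492, 0.00169492, 0.00454545 ms; sum = 0.175732 ms.
Propagation delays (d/s per hop): 120, 4.9e-05, 2.76667e-05 ms; sum = 120 ms.
Processing at 2 router(s): 2 × 2.7 ms = 5.4 ms.
End-to-end = 126 ms.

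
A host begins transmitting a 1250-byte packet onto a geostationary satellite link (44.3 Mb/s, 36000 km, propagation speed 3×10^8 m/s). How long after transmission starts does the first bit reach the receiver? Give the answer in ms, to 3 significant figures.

120 ms

First bit experiences only propagation delay: d/s = 36000000/300000000 = 120 ms.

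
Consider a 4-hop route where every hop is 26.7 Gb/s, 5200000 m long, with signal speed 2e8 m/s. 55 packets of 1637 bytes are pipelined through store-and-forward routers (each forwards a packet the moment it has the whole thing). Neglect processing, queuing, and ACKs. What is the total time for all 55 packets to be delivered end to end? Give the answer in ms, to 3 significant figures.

Per-hop transmission t_tx = L/R = 13096/26700000000 = 0.000490487 ms.
Per-hop propagation t_prop = 5200000/200000000 = 26 ms.
Pipeline fill: first packet needs 4·t_tx to clear all hops; remaining 54 packets each add one t_tx.
Total = (4+55-1)·t_tx + 4·t_prop = 58·0.000490487 + 4·26 = 104 ms.

104 ms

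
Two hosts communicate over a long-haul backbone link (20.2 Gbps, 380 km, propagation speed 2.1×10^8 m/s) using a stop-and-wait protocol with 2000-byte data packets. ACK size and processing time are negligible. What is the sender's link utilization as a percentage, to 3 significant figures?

t_tx = L/R = 16000/20200000000 = 7.92079e-07 s.
t_prop = 380000/210000000 = 0.00180952 s; RTT = 0.00361905 s.
Cycle = t_tx + RTT = 0.00361984 s.
Utilization = t_tx / cycle = 7.92079e-07/0.00361984 = 0.0219 %.

0.0219 %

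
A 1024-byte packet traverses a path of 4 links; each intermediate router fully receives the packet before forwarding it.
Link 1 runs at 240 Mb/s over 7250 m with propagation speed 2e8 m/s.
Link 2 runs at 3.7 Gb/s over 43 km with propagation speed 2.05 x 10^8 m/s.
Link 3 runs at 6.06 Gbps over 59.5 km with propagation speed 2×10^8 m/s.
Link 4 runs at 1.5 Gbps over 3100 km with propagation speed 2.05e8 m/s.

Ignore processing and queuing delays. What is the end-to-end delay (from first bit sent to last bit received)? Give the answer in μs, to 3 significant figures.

15700 μs

L = 1024 × 8 = 8192 bits.
Transmission delays (L/R per hop): 34.1333, 2.21405, 1.35182, 5.46133 μs; sum = 43.1605 μs.
Propagation delays (d/s per hop): 36.25, 209.756, 297.5, 15122 μs; sum = 15665.5 μs.
End-to-end = 15700 μs.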